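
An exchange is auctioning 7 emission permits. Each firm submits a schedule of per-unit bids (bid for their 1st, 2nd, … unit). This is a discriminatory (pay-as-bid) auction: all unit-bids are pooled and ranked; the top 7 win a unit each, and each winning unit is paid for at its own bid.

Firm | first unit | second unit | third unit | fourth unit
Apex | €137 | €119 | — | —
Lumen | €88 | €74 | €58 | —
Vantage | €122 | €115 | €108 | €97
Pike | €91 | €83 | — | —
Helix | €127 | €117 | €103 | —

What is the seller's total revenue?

All unit-bids, highest first — top 7: 137 (Apex-1), 127 (Helix-1), 122 (Vantage-1), 119 (Apex-2), 117 (Helix-2), 115 (Vantage-2), 108 (Vantage-3)
Next rejected bid: €103 (not a price — pay-as-bid).
Each winning unit pays its own bid.
Revenue = 137 + 127 + 122 + 119 + 117 + 115 + 108 = €845.

Total revenue: €845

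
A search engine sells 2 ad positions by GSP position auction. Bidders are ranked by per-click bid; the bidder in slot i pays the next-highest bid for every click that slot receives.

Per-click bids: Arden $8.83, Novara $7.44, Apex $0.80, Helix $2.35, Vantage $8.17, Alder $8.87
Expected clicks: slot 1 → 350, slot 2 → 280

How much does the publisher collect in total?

Total revenue: $5378.10

Ranked by bid: $8.87 (Alder) > $8.83 (Arden) > $8.17 (Vantage) > …
Slot 1: Alder pays $8.83 × 350 = $3090.50
Slot 2: Arden pays $8.17 × 280 = $2287.60
Total = $5378.10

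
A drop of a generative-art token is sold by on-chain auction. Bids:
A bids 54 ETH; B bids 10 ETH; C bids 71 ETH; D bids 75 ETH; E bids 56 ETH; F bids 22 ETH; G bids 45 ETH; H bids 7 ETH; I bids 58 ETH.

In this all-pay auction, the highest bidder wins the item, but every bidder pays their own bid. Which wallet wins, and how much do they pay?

Rule: the highest bidder wins the item, but every bidder pays their own bid.
Bids in order: 75 (D) > 71 (C) > 58 (I) > 56 (E) > 54 (A) > 45 (G) > …
D wins with the top bid; all bids are sunk regardless.

D pays 75 ETH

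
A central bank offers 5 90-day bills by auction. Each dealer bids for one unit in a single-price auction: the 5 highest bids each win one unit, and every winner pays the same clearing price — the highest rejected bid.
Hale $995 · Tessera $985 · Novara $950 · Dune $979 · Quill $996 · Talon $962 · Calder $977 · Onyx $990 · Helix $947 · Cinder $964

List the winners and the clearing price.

Sorting: 996 (Quill), 995 (Hale), 990 (Onyx), 985 (Tessera), 979 (Dune), 977 (Calder), 964 (Cinder), …
Top 5: Quill, Hale, Onyx, Tessera, Dune.
Clearing price = highest rejected bid = $977.

Quill, Hale, Onyx, Tessera, Dune; each pays $977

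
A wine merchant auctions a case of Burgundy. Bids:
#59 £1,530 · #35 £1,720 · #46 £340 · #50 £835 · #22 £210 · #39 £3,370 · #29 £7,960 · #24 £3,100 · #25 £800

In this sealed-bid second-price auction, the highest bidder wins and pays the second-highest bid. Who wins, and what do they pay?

#29 pays £3,370

Rule: the highest bidder wins and pays the second-highest bid.
Sorting bids: 7,960 (#29) > 3,370 (#39) > 3,100 (#24) > 1,720 (#35) > 1,530 (#59) > 835 (#50) > …
#29 wins with the highest bid; price is set by the runner-up at £3,370.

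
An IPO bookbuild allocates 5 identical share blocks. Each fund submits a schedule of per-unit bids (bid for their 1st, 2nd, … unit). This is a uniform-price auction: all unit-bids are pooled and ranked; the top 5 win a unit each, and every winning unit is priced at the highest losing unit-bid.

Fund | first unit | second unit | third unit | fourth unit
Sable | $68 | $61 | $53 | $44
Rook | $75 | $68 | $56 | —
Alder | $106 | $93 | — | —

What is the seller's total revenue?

Total revenue: $305

Pooled unit-bids ranked (top 5): 106 (Alder-1), 93 (Alder-2), 75 (Rook-1), 68 (Sable-1), 68 (Rook-2)
The (k+1)-th unit-bid is $61.
Allocation: Alder 2, Rook 2, Sable 1. Every unit priced at $61.
Revenue = 5 × 61 = $305.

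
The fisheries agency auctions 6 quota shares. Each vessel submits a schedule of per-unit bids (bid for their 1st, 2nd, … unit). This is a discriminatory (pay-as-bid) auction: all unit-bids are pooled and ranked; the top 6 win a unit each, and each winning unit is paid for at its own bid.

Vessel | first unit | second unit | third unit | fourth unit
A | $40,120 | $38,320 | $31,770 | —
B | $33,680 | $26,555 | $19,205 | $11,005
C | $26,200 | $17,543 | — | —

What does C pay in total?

C pays $26,200

All unit-bids, highest first — top 6: 40,120 (A-1), 38,320 (A-2), 33,680 (B-1), 31,770 (A-3), 26,555 (B-2), 26,200 (C-1)
Next rejected bid: $19,205 (not a price — pay-as-bid).
C's winning unit-bids: 26,200 = $26,200.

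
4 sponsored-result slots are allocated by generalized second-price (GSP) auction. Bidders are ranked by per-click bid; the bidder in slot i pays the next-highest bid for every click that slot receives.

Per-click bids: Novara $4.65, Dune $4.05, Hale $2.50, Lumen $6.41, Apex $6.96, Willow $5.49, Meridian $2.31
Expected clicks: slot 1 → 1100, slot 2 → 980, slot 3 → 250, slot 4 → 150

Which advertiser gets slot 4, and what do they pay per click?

Sorting advertisers: $6.96 (Apex) > $6.41 (Lumen) > $5.49 (Willow) > $4.65 (Novara) > $4.05 (Dune) > …
Slot 4 goes to the fourth-ranked bidder, Novara, who pays the next bid down: $4.05/click.

Novara; $4.05 per click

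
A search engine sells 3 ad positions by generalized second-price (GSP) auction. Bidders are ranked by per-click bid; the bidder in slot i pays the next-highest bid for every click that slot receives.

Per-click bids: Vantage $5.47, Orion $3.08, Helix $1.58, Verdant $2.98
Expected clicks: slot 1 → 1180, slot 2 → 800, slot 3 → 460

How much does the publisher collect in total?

Total revenue: $6745.20

Sorting advertisers: $5.47 (Vantage) > $3.08 (Orion) > $2.98 (Verdant) > $1.58 (Helix)
Slot 1: Vantage pays $3.08 × 1180 = $3634.40
Slot 2: Orion pays $2.98 × 800 = $2384.00
Slot 3: Verdant pays $1.58 × 460 = $726.80
Total = $6745.20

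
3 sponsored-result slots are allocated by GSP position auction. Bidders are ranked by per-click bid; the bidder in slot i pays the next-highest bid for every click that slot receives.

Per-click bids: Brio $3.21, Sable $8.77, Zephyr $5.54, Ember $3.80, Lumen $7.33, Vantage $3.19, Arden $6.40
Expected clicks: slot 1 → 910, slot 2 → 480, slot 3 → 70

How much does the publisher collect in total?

Total revenue: $10130.10

Per-click bids in order: $8.77 (Sable) > $7.33 (Lumen) > $6.40 (Arden) > $5.54 (Zephyr) > …
Slot 1: Sable pays $7.33 × 910 = $6670.30
Slot 2: Lumen pays $6.40 × 480 = $3072.00
Slot 3: Arden pays $5.54 × 70 = $387.80
Total = $10130.10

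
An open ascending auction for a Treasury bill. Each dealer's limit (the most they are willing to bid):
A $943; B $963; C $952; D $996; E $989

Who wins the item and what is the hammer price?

Open ascending-bid auction: the price rises until one bidder remains; the winner pays the price at which the last rival dropped out.
Limits ranked: 996 (D) > 989 (E) > 963 (B) > 952 (C) > 943 (A)
Bidding ends when E exits at $989; D takes it.

D wins at $989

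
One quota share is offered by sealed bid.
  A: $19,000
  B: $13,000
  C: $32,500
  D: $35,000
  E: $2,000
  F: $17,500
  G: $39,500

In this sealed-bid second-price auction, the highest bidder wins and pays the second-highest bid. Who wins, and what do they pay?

G pays $35,000

Bids ranked: 39,500 (G) > 35,000 (D) > 32,500 (C) > 19,000 (A) > 17,500 (F) > 13,000 (B) > …
G is highest; pays the second-highest bid, $35,000.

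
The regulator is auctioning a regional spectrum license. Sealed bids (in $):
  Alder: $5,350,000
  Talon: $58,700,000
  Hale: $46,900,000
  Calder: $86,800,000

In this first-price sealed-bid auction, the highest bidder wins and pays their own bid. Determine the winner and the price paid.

Rule: the highest bidder wins and pays their own bid.
Bids in order: 86,800,000 (Calder) > 58,700,000 (Talon) > 46,900,000 (Hale) > 5,350,000 (Alder)
Calder has the highest bid and pays exactly that: $86,800,000.

Calder pays $86,800,000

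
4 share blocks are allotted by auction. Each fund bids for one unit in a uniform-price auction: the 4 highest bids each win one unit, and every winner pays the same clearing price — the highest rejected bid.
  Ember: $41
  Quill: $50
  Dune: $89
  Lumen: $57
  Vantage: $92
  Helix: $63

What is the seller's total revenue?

Bids ranked high→low: 92 (Vantage), 89 (Dune), 63 (Helix), 57 (Lumen), 50 (Quill), 41 (Ember)
The 4 highest are Vantage, Dune, Helix, Lumen.
Clearing price = highest rejected bid = $50.
Total revenue = 4 × $50 = $200.

Total revenue: $200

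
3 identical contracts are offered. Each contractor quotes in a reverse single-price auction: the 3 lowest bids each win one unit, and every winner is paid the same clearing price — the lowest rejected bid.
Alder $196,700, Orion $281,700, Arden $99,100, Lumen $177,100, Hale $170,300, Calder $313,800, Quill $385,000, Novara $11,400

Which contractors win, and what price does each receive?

Novara, Arden, Hale; each is paid $177,100

Sorting: 11,400 (Novara), 99,100 (Arden), 170,300 (Hale), 177,100 (Lumen), 196,700 (Alder), …
Winners (3 units): Novara, Arden, Hale.
Clearing price = lowest rejected bid = $177,100.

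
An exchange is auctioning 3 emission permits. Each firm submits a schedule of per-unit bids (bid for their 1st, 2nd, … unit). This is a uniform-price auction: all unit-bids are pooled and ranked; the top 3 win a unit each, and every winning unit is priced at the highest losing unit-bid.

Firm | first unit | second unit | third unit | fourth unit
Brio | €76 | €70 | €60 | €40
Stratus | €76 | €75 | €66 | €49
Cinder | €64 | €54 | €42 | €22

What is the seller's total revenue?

Pooled unit-bids ranked (top 3): 76 (Brio-1), 76 (Stratus-1), 75 (Stratus-2)
Highest rejected unit-bid = €70.
Allocation: Brio 1, Stratus 2. Every unit priced at €70.
Revenue = 3 × 70 = €210.

Total revenue: €210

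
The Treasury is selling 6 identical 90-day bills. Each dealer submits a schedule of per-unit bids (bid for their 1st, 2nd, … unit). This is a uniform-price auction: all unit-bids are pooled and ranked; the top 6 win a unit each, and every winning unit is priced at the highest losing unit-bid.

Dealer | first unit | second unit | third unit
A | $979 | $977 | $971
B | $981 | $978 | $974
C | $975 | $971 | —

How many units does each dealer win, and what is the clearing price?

A 2, B 3, C 1; clearing price $971

Merging the schedules and taking the best 6: 981 (B-1), 979 (A-1), 978 (B-2), 977 (A-2), 975 (C-1), 974 (B-3)
The (k+1)-th unit-bid is $971.
Allocation: A 2, B 3, C 1.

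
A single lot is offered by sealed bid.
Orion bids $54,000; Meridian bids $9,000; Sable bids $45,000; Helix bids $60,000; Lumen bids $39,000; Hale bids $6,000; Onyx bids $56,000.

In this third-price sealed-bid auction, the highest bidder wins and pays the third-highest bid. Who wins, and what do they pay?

Helix pays $54,000

Bids ranked: 60,000 (Helix) > 56,000 (Onyx) > 54,000 (Orion) > 45,000 (Sable) > 39,000 (Lumen) > 9,000 (Meridian) > …
Helix wins; payment is bid #3 in the ranking = $54,000.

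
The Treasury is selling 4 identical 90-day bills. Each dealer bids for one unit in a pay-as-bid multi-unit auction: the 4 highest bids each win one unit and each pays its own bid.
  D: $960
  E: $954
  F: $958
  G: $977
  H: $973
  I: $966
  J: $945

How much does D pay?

D pays $960

Bids ranked high→low: 977 (G), 973 (H), 966 (I), 960 (D), 958 (F), 954 (E), …
The 4 highest are G, H, I, D.
D wins → own bid $960.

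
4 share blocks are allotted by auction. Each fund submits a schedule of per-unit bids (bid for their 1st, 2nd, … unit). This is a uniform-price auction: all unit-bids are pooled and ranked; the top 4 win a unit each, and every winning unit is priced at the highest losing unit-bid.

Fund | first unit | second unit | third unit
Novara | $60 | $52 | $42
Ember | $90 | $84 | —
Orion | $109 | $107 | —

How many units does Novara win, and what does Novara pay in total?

Novara: 0 units, pays $0

Merging the schedules and taking the best 4: 109 (Orion-1), 107 (Orion-2), 90 (Ember-1), 84 (Ember-2)
The (k+1)-th unit-bid is $60.
Novara wins 0 unit(s) at $60 each.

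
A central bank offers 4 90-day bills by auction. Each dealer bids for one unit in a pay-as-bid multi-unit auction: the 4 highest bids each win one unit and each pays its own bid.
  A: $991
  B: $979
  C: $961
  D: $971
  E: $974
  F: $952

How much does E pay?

Ordering the bids: 991 (A), 979 (B), 974 (E), 971 (D), 961 (C), 952 (F)
Winners (4 units): A, B, E, D.
E wins → own bid $974.

E pays $974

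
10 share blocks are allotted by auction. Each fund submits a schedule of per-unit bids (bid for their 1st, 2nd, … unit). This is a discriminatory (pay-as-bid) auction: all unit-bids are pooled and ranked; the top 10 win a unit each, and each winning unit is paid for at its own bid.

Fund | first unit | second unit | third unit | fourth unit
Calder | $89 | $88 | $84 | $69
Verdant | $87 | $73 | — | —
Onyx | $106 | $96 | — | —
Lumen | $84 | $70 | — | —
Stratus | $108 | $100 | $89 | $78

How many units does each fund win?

Calder 3, Lumen 1, Onyx 2, Stratus 3, Verdant 1

Pooled unit-bids ranked (top 10): 108 (Stratus-1), 106 (Onyx-1), 100 (Stratus-2), 96 (Onyx-2), 89 (Calder-1), 89 (Stratus-3), 88 (Calder-2), 87 (Verdant-1), 84 (Calder-3), 84 (Lumen-1)
Next rejected bid: $78 (not a price — pay-as-bid).
Allocation: Calder 3, Lumen 1, Onyx 2, Stratus 3, Verdant 1.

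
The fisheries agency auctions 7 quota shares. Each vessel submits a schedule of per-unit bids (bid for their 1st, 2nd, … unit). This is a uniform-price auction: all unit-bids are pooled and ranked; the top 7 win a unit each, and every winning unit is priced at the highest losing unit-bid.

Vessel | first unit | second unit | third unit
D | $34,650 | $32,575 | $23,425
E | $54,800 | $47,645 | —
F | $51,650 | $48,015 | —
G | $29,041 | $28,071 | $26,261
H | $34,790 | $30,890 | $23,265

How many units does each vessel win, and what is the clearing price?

Merging the schedules and taking the best 7: 54,800 (E-1), 51,650 (F-1), 48,015 (F-2), 47,645 (E-2), 34,790 (H-1), 34,650 (D-1), 32,575 (D-2)
The (k+1)-th unit-bid is $30,890.
Allocation: D 2, E 2, F 2, H 1.

D 2, E 2, F 2, H 1; clearing price $30,890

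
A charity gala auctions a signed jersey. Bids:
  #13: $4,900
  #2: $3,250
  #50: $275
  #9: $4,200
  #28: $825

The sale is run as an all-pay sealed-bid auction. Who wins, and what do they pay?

#13 pays $4,900

Bids ranked: 4,900 (#13) > 4,200 (#9) > 3,250 (#2) > 825 (#28) > 275 (#50)
#13 is highest and takes the item; every bidder forfeits their bid.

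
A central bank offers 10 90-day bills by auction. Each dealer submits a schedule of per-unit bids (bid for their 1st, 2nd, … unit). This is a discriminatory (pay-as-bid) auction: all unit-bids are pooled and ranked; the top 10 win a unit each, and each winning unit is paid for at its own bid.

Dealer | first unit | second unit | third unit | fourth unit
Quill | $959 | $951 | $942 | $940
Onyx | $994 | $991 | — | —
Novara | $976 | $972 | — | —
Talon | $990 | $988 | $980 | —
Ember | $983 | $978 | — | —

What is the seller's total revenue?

Merging the schedules and taking the best 10: 994 (Onyx-1), 991 (Onyx-2), 990 (Talon-1), 988 (Talon-2), 983 (Ember-1), 980 (Talon-3), 978 (Ember-2), 976 (Novara-1), 972 (Novara-2), 959 (Quill-1)
Next rejected bid: $951 (not a price — pay-as-bid).
Each winning unit pays its own bid.
Revenue = 994 + 991 + 990 + 988 + 983 + 980 + 978 + 976 + 972 + 959 = $9,811.

Total revenue: $9,811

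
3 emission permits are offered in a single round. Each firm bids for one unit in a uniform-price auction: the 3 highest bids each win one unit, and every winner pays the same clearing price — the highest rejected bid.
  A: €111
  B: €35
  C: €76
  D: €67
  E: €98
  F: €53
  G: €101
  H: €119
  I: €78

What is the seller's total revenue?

Total revenue: €294

Ordering the bids: 119 (H), 111 (A), 101 (G), 98 (E), 78 (I), …
Winners (3 units): H, A, G.
First losing bid is E's €98, which sets the uniform price.
Total revenue = 3 × €98 = €294.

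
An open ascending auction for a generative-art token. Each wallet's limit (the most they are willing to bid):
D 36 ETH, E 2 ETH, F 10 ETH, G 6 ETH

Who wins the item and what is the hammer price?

Rule: the price rises until one bidder remains; the winner pays the price at which the last rival dropped out.
Limits in order: 36 (D) > 10 (F) > 6 (G) > 2 (E)
Once the price passes 10 ETH, only D is left; the hammer falls at F's limit of 10 ETH.

D wins at 10 ETH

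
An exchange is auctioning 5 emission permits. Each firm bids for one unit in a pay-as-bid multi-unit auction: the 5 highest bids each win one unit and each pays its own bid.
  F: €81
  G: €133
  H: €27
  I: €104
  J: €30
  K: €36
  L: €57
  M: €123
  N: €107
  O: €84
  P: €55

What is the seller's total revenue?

Total revenue: €551

Bids ranked high→low: 133 (G), 123 (M), 107 (N), 104 (I), 84 (O), 81 (F), 57 (L), …
The 5 highest are G, M, N, I, O.
Total revenue = 133 + 123 + 107 + 104 + 84 = €551.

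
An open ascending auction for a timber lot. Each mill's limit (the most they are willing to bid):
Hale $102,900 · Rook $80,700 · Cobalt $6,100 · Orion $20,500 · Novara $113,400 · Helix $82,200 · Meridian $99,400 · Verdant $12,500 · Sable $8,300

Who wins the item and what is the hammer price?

Limits in order: 113,400 (Novara) > 102,900 (Hale) > 99,400 (Meridian) > 82,200 (Helix) > 80,700 (Rook) > 20,500 (Orion) > …
Hale is the last rival to drop out, at $102,900; Novara remains and wins at that price.

Novara wins at $102,900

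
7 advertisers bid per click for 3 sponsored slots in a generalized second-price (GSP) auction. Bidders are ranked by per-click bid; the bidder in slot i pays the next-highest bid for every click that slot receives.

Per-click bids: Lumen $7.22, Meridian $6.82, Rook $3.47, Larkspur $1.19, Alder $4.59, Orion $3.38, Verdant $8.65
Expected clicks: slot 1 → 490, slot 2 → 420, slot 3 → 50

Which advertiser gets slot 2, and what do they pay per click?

Per-click bids in order: $8.65 (Verdant) > $7.22 (Lumen) > $6.82 (Meridian) > $4.59 (Alder) > …
Slot 2 goes to the second-ranked bidder, Lumen, who pays the next bid down: $6.82/click.

Lumen; $6.82 per click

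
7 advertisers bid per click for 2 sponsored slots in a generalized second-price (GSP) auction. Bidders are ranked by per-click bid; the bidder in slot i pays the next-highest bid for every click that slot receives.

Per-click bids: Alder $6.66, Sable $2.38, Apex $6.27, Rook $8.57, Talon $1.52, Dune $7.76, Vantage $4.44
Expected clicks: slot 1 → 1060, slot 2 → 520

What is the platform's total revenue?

Ranked by bid: $8.57 (Rook) > $7.76 (Dune) > $6.66 (Alder) > …
Slot 1: Rook pays $7.76 × 1060 = $8225.60
Slot 2: Dune pays $6.66 × 520 = $3463.20
Total = $11688.80

Total revenue: $11688.80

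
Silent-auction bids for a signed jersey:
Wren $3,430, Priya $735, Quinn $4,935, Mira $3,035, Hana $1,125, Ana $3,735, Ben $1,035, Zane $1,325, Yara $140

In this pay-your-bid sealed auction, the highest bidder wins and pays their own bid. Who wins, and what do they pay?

Sorting bids: 4,935 (Quinn) > 3,735 (Ana) > 3,430 (Wren) > 3,035 (Mira) > 1,325 (Zane) > 1,125 (Hana) > …
Quinn has the highest bid and pays exactly that: $4,935.

Quinn pays $4,935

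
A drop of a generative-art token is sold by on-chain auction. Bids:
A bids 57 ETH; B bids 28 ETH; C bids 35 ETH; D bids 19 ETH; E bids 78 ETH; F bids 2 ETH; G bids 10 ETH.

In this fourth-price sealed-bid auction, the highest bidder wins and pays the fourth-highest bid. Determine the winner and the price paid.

E pays 28 ETH

Bids in order: 78 (E) > 57 (A) > 35 (C) > 28 (B) > 19 (D) > 10 (G) > …
E wins; payment is bid #4 in the ranking = 28 ETH.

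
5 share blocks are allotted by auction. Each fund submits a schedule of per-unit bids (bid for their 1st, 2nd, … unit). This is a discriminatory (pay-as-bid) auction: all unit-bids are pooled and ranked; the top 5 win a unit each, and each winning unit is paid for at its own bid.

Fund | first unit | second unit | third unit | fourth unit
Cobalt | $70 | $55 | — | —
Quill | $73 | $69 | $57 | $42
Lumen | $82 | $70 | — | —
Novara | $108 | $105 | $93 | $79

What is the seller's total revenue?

All unit-bids, highest first — top 5: 108 (Novara-1), 105 (Novara-2), 93 (Novara-3), 82 (Lumen-1), 79 (Novara-4)
Next rejected bid: $73 (not a price — pay-as-bid).
Each winning unit pays its own bid.
Revenue = 108 + 105 + 93 + 82 + 79 = $467.

Total revenue: $467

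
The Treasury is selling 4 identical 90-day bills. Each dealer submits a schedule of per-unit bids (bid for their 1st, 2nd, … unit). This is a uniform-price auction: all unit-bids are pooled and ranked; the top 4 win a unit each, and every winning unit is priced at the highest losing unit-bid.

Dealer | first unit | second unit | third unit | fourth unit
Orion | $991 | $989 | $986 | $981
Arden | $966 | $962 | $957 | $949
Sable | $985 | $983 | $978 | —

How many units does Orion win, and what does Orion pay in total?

All unit-bids, highest first — top 4: 991 (Orion-1), 989 (Orion-2), 986 (Orion-3), 985 (Sable-1)
First bid not allocated: $983.
Orion wins 3 unit(s) at $983 each.

Orion: 3 units, pays $2,949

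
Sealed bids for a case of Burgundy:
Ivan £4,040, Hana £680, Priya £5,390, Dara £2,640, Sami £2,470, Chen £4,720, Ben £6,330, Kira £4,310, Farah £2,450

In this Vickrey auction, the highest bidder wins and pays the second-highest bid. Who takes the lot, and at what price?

Ben pays £5,390

Rule: the highest bidder wins and pays the second-highest bid.
Sorting bids: 6,330 (Ben) > 5,390 (Priya) > 4,720 (Chen) > 4,310 (Kira) > 4,040 (Ivan) > 2,640 (Dara) > …
Second-price: Ben pays Priya's bid of £5,390.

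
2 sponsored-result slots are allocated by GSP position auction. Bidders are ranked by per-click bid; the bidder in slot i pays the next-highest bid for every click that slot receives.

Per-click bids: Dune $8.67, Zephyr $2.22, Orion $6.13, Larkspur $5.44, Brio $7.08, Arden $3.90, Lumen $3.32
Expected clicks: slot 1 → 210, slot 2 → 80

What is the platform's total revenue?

Ranked by bid: $8.67 (Dune) > $7.08 (Brio) > $6.13 (Orion) > …
Slot 1: Dune pays $7.08 × 210 = $1486.80
Slot 2: Brio pays $6.13 × 80 = $490.40
Total = $1977.20

Total revenue: $1977.20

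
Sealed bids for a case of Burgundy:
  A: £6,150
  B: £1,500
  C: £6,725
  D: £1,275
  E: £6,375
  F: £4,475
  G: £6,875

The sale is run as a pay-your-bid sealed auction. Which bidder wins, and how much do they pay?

G pays £6,875

Pay-your-bid sealed auction: the highest bidder wins and pays their own bid.
Bids in order: 6,875 (G) > 6,725 (C) > 6,375 (E) > 6,150 (A) > 4,475 (F) > 1,500 (B) > …
G has the highest bid and pays exactly that: £6,875.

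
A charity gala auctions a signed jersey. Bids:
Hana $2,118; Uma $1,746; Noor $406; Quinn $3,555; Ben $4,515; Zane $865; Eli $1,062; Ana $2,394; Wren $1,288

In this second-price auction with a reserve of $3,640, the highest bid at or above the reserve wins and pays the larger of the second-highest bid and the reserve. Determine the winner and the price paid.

Sorting bids: 4,515 (Ben) > 3,555 (Quinn) > 2,394 (Ana) > 2,118 (Hana) > 1,746 (Uma) > 1,288 (Wren) > …
Ben has the top bid at or above the reserve ($4,515).
max(second-highest $3,555, reserve $3,640) = $3,640.

Ben pays $3,640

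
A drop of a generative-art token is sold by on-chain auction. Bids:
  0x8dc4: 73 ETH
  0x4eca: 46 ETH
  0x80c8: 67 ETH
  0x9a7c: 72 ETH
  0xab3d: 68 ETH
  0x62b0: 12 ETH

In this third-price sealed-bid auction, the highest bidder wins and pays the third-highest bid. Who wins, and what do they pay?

Rule: the highest bidder wins and pays the third-highest bid.
Sorting bids: 73 (0x8dc4) > 72 (0x9a7c) > 68 (0xab3d) > 67 (0x80c8) > 46 (0x4eca) > 12 (0x62b0)
0x8dc4 is highest; pays the third-highest bid, 68 ETH.

0x8dc4 pays 68 ETH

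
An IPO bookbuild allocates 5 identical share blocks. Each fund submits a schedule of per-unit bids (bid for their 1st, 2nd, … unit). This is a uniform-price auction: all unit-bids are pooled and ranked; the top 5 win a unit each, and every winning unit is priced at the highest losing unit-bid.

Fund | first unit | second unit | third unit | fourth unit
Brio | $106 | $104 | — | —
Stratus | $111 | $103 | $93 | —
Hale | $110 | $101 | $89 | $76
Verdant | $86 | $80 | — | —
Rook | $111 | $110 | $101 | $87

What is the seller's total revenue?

All unit-bids, highest first — top 5: 111 (Stratus-1), 111 (Rook-1), 110 (Hale-1), 110 (Rook-2), 106 (Brio-1)
First bid not allocated: $104.
Allocation: Brio 1, Hale 1, Rook 2, Stratus 1. Every unit priced at $104.
Revenue = 5 × 104 = $520.

Total revenue: $520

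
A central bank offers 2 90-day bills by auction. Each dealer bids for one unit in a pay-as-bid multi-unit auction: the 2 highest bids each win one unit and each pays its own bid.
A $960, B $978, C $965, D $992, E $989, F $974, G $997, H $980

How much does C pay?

Bids ranked high→low: 997 (G), 992 (D), 989 (E), 980 (H), …
The 2 highest are G, D.
C does not win → $0.

C pays $0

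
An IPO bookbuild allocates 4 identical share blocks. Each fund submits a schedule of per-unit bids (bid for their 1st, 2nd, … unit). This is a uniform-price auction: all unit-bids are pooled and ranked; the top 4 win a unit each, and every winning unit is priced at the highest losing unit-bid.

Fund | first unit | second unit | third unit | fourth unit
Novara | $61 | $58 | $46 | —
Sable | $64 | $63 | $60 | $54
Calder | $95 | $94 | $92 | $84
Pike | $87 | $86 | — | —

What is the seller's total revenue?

Total revenue: $344

Pooled unit-bids ranked (top 4): 95 (Calder-1), 94 (Calder-2), 92 (Calder-3), 87 (Pike-1)
Highest rejected unit-bid = $86.
Allocation: Calder 3, Pike 1. Every unit priced at $86.
Revenue = 4 × 86 = $344.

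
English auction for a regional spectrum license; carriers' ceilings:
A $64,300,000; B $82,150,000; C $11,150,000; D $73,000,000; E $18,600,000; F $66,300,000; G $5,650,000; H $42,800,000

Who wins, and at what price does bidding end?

B wins at $73,000,000

Sorting limits: 82,150,000 (B) > 73,000,000 (D) > 66,300,000 (F) > 64,300,000 (A) > 42,800,000 (H) > 18,600,000 (E) > …
D is the last rival to drop out, at $73,000,000; B remains and wins at that price.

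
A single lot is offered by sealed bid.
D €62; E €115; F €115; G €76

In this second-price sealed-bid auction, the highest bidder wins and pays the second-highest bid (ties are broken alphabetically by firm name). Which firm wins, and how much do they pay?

Second-price sealed-bid auction: the highest bidder wins and pays the second-highest bid.
Bids ranked: 115 (E) > 115 (F) > 76 (G) > 62 (D)
E and F tie at €115; tie-break gives it to E.
E wins with the highest bid; price is set by the runner-up at €115.

E pays €115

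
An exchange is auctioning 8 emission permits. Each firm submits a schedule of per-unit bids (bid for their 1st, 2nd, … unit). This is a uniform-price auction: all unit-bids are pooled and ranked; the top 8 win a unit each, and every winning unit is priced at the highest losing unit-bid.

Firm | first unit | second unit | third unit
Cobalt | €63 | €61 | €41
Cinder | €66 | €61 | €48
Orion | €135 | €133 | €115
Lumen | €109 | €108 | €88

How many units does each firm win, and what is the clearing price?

Merging the schedules and taking the best 8: 135 (Orion-1), 133 (Orion-2), 115 (Orion-3), 109 (Lumen-1), 108 (Lumen-2), 88 (Lumen-3), 66 (Cinder-1), 63 (Cobalt-1)
Highest rejected unit-bid = €61.
Allocation: Cinder 1, Cobalt 1, Lumen 3, Orion 3.

Cinder 1, Cobalt 1, Lumen 3, Orion 3; clearing price €61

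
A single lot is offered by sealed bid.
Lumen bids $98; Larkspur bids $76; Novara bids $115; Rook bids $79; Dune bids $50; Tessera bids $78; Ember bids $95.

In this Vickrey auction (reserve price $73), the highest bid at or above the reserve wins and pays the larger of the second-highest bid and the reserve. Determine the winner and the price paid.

Bids in order: 115 (Novara) > 98 (Lumen) > 95 (Ember) > 79 (Rook) > 78 (Tessera) > 76 (Larkspur) > …
Highest eligible bid: Novara at $115.
Second-highest bid $98 exceeds the reserve $73 → payment $98.

Novara pays $98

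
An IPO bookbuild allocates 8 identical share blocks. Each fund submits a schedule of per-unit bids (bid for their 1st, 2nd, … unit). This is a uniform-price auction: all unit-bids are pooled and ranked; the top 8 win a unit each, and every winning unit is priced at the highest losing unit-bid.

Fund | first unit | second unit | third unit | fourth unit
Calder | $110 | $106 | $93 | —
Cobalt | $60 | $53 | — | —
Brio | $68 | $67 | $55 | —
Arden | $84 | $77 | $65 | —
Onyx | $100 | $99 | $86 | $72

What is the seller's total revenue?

Total revenue: $576

All unit-bids, highest first — top 8: 110 (Calder-1), 106 (Calder-2), 100 (Onyx-1), 99 (Onyx-2), 93 (Calder-3), 86 (Onyx-3), 84 (Arden-1), 77 (Arden-2)
First bid not allocated: $72.
Allocation: Arden 2, Calder 3, Onyx 3. Every unit priced at $72.
Revenue = 8 × 72 = $576.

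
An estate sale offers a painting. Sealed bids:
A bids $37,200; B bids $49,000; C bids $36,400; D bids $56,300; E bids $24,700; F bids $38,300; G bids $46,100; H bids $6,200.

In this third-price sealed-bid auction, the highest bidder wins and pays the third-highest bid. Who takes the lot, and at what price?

D pays $46,100

Sorting bids: 56,300 (D) > 49,000 (B) > 46,100 (G) > 38,300 (F) > 37,200 (A) > 36,400 (C) > …
D wins; payment is bid #3 in the ranking = $46,100.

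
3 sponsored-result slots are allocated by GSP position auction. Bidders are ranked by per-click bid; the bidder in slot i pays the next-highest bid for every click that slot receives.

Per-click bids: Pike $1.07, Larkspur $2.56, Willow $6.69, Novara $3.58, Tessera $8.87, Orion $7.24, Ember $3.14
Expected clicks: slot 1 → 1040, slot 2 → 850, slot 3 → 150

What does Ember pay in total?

Sorting advertisers: $8.87 (Tessera) > $7.24 (Orion) > $6.69 (Willow) > $3.58 (Novara) > …
Ember ranks below slot 3 → no slot, pays nothing.

Ember pays $0.00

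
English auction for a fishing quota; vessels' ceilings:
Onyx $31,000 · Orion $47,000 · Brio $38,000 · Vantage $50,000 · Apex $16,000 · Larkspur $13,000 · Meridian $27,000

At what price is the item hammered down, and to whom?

Vantage wins at $47,000

Ascending (English) auction: the price rises until one bidder remains; the winner pays the price at which the last rival dropped out.
Limits in order: 50,000 (Vantage) > 47,000 (Orion) > 38,000 (Brio) > 31,000 (Onyx) > 27,000 (Meridian) > 16,000 (Apex) > …
Once the price passes $47,000, only Vantage is left; the hammer falls at Orion's limit of $47,000.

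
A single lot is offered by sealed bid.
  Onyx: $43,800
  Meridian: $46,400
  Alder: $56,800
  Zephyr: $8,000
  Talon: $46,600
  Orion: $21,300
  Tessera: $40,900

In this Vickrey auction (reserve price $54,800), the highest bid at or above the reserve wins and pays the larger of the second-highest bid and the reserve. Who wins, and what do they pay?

Bids in order: 56,800 (Alder) > 46,600 (Talon) > 46,400 (Meridian) > 43,800 (Onyx) > 40,900 (Tessera) > 21,300 (Orion) > …
Alder has the top bid at or above the reserve ($56,800).
Second-highest bid $46,600 is below the reserve $54,800, so the reserve binds → payment $54,800.

Alder pays $54,800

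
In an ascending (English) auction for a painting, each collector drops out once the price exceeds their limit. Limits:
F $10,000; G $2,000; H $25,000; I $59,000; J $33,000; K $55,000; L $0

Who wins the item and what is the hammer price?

Limits in order: 59,000 (I) > 55,000 (K) > 33,000 (J) > 25,000 (H) > 10,000 (F) > 2,000 (G) > …
Bidding ends when K exits at $55,000; I takes it.

I wins at $55,000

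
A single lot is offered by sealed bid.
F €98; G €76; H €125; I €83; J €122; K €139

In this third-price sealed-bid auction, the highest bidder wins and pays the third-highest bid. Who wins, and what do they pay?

K pays €122

Bids in order: 139 (K) > 125 (H) > 122 (J) > 98 (F) > 83 (I) > 76 (G)
K wins; payment is bid #3 in the ranking = €122.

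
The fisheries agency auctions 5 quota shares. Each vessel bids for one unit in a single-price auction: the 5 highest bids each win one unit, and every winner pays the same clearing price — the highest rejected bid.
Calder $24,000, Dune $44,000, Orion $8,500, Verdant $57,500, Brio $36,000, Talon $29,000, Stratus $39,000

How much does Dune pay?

Dune pays $24,000

Bids ranked high→low: 57,500 (Verdant), 44,000 (Dune), 39,000 (Stratus), 36,000 (Brio), 29,000 (Talon), 24,000 (Calder), 8,500 (Orion)
Winners (5 units): Verdant, Dune, Stratus, Brio, Talon.
Highest unsuccessful bid: $24,000 → clearing price.
Dune wins → pays $24,000.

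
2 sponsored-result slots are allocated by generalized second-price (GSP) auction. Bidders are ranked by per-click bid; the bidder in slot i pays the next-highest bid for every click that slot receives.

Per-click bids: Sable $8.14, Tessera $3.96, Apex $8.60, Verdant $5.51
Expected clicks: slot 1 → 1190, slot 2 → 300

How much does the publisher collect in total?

Total revenue: $11339.60

Per-click bids in order: $8.60 (Apex) > $8.14 (Sable) > $5.51 (Verdant) > …
Slot 1: Apex pays $8.14 × 1190 = $9686.60
Slot 2: Sable pays $5.51 × 300 = $1653.00
Total = $11339.60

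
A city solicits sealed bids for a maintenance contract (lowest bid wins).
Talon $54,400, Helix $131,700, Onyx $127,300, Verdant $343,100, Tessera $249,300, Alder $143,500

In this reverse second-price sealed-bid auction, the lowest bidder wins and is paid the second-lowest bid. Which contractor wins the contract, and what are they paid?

Talon is paid $127,300

Sorting bids: 54,400 (Talon) < 127,300 (Onyx) < 131,700 (Helix) < 143,500 (Alder) < 249,300 (Tessera) < 343,100 (Verdant)
Second-price: Talon is paid Onyx's bid of $127,300.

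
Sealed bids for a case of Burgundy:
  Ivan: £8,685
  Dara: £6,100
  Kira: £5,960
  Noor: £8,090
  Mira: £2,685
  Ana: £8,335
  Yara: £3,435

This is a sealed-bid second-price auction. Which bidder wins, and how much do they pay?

Ivan pays £8,335

Sorting bids: 8,685 (Ivan) > 8,335 (Ana) > 8,090 (Noor) > 6,100 (Dara) > 5,960 (Kira) > 3,435 (Yara) > …
Ivan is highest; pays the second-highest bid, £8,335.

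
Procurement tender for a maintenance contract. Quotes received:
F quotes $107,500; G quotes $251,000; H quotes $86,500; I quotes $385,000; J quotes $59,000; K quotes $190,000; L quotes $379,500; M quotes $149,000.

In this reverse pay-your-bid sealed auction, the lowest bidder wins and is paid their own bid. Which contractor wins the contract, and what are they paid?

Bids in order: 59,000 (J) < 86,500 (H) < 107,500 (F) < 149,000 (M) < 190,000 (K) < 251,000 (G) < …
First-price: J is paid what they bid, $59,000.

J is paid $59,000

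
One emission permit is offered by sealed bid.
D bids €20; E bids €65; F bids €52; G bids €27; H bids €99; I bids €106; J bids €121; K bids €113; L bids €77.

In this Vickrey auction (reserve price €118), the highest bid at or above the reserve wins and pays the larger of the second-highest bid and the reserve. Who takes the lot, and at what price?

J pays €118

Bids in order: 121 (J) > 113 (K) > 106 (I) > 99 (H) > 77 (L) > 65 (E) > …
Highest eligible bid: J at €121.
max(second-highest €113, reserve €118) = €118.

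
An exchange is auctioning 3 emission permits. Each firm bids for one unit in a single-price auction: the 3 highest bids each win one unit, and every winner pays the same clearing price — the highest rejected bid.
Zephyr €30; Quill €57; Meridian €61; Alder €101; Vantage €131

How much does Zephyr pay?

Sorting: 131 (Vantage), 101 (Alder), 61 (Meridian), 57 (Quill), 30 (Zephyr)
Top 3: Vantage, Alder, Meridian.
Clearing price = highest rejected bid = €57.
Zephyr does not win → pays €0.

Zephyr pays €0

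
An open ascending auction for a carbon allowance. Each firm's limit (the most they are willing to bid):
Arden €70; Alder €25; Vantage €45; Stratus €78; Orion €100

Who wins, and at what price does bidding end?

Orion wins at €78

Sorting limits: 100 (Orion) > 78 (Stratus) > 70 (Arden) > 45 (Vantage) > 25 (Alder)
Stratus is the last rival to drop out, at €78; Orion remains and wins at that price.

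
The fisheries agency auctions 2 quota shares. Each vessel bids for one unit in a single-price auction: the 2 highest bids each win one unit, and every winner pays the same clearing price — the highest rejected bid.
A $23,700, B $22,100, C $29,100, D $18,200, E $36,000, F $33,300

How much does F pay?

Bids ranked high→low: 36,000 (E), 33,300 (F), 29,100 (C), 23,700 (A), …
The 2 highest are E, F.
First losing bid is C's $29,100, which sets the uniform price.
F wins → pays $29,100.

F pays $29,100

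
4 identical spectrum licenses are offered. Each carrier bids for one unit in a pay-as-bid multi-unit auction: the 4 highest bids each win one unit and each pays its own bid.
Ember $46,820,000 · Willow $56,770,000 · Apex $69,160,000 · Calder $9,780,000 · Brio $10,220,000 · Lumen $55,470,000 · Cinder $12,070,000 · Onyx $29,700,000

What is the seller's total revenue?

Total revenue: $228,220,000

Bids ranked high→low: 69,160,000 (Apex), 56,770,000 (Willow), 55,470,000 (Lumen), 46,820,000 (Ember), 29,700,000 (Onyx), 12,070,000 (Cinder), …
Winners (4 units): Apex, Willow, Lumen, Ember.
Total revenue = 69,160,000 + 56,770,000 + 55,470,000 + 46,820,000 = $228,220,000.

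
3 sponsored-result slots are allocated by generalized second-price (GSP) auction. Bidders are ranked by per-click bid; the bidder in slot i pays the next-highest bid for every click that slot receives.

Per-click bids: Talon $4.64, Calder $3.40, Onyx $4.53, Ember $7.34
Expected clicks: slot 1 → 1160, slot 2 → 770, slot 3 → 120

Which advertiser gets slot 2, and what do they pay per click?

Talon; $4.53 per click

Sorting advertisers: $7.34 (Ember) > $4.64 (Talon) > $4.53 (Onyx) > $3.40 (Calder)
Slot 2 goes to the second-ranked bidder, Talon, who pays the next bid down: $4.53/click.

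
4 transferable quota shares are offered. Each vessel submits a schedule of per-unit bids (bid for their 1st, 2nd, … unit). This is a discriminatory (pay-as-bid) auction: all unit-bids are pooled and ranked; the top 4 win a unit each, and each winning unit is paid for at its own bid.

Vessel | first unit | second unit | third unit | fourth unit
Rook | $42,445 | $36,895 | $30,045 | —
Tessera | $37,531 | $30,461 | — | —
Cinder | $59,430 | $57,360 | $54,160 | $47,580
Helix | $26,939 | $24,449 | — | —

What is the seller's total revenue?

Total revenue: $218,530

All unit-bids, highest first — top 4: 59,430 (Cinder-1), 57,360 (Cinder-2), 54,160 (Cinder-3), 47,580 (Cinder-4)
Next rejected bid: $42,445 (not a price — pay-as-bid).
Each winning unit pays its own bid.
Revenue = 59,430 + 57,360 + 54,160 + 47,580 = $218,530.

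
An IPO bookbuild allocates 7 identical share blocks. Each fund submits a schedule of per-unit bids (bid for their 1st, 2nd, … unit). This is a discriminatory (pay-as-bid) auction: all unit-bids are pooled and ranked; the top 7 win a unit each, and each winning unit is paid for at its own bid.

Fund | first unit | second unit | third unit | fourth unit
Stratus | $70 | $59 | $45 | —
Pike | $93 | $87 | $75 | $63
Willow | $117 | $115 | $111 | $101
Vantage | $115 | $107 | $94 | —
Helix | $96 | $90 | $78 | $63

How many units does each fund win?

Helix 1, Vantage 2, Willow 4

Pooled unit-bids ranked (top 7): 117 (Willow-1), 115 (Willow-2), 115 (Vantage-1), 111 (Willow-3), 107 (Vantage-2), 101 (Willow-4), 96 (Helix-1)
Next rejected bid: $94 (not a price — pay-as-bid).
Allocation: Helix 1, Vantage 2, Willow 4.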